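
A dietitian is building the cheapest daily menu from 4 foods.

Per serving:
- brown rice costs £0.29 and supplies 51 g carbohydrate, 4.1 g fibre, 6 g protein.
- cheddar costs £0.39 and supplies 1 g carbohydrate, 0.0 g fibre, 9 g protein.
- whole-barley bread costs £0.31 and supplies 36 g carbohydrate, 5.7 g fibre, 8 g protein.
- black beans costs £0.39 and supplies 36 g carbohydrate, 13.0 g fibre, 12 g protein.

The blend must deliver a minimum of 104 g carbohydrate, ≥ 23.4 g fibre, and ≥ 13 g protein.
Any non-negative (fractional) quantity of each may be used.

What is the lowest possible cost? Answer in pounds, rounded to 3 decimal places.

£0.867

Treat it as an LP. Let x1 = servings of brown rice, x2 = servings of cheddar, x3 = servings of whole-barley bread, x4 = servings of black beans.
Minimise 0.29x1 + 0.39x2 + 0.31x3 + 0.39x4 with:
  51x1 + 1x2 + 36x3 + 36x4 ≥ 104   (carbohydrate)
  4.1x1 + 5.7x3 + 13x4 ≥ 23.4   (fibre)
  6x1 + 9x2 + 8x3 + 12x4 ≥ 13   (protein)
  x1, x2, x3, x4 ≥ 0.
The optimal basis is {brown rice, black beans}; cheddar, whole-barley bread drop out. Binding constraints: carbohydrate and fibre.
Optimal quantities: brown rice = 0.9887 servings, black beans = 1.488 servings.
Cost = 0.29·0.9887 + 0.39·1.488 = 0.86704.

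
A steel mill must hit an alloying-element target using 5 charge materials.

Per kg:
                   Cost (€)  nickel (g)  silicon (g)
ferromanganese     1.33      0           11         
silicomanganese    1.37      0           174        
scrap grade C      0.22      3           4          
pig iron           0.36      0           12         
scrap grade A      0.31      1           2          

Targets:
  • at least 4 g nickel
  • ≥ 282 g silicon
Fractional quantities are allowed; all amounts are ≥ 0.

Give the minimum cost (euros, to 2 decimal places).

€2.47

This is a linear program. Let x1 = kg of ferromanganese, x2 = kg of silicomanganese, x3 = kg of scrap grade C, x4 = kg of pig iron, x5 = kg of scrap grade A.
Minimize 1.33x1 + 1.37x2 + 0.22x3 + 0.36x4 + 0.31x5 subject to:
  3x3 + 1x5 ≥ 4   (nickel)
  11x1 + 174x2 + 4x3 + 12x4 + 2x5 ≥ 282   (silicon)
  x1, x2, x3, x4, x5 ≥ 0.
At the optimum only silicomanganese, scrap grade C are positive (ferromanganese, pig iron, scrap grade A = 0). There the nickel and silicon constraints are tight.
So silicomanganese = 1.59 kg, scrap grade C = 1.333 kg.
Total cost: 1.37·1.59 + 0.22·1.333 = 2.4716.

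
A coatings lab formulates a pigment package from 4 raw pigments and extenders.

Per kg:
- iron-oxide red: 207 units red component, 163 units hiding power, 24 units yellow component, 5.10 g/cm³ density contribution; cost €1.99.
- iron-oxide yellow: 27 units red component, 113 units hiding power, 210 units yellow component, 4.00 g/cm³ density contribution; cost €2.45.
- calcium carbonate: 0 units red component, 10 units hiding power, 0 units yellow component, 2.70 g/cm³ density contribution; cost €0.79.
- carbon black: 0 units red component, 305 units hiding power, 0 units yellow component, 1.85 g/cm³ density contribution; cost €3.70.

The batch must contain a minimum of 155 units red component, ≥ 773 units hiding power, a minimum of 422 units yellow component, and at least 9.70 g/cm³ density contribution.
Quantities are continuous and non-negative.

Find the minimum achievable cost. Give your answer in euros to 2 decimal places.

Let x1 = kg of iron-oxide red, x2 = kg of iron-oxide yellow, x3 = kg of calcium carbonate, x4 = kg of carbon black.
Minimize 1.99x1 + 2.45x2 + 0.79x3 + 3.7x4 subject to:
  207x1 + 27x2 ≥ 155   (red component)
  163x1 + 113x2 + 10x3 + 305x4 ≥ 773   (hiding power)
  24x1 + 210x2 ≥ 422   (yellow component)
  5.1x1 + 4x2 + 2.7x3 + 1.85x4 ≥ 9.7   (density contribution)
  x1, x2, x3, x4 ≥ 0.
The minimum-cost mix takes nothing from calcium carbonate, carbon black — only iron-oxide red, iron-oxide yellow. There the hiding power and yellow component constraints are tight.
Solving gives x1 = 3.637, x2 = 1.594.
Objective = 1.99·3.637 + 2.45·1.594 = 11.1429.

€11.14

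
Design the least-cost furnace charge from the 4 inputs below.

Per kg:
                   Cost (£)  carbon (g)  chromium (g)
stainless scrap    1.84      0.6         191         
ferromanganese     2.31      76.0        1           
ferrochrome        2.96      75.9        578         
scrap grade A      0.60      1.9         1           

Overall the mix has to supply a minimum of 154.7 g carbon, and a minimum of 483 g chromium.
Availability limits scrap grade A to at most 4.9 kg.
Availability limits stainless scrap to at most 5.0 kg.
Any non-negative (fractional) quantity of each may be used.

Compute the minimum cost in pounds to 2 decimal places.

£5.25

This is a linear program. Let x1 = kg of stainless scrap, x2 = kg of ferromanganese, x3 = kg of ferrochrome, x4 = kg of scrap grade A.
Minimise 1.84x1 + 2.31x2 + 2.96x3 + 0.6x4 with:
  0.6x1 + 76x2 + 75.9x3 + 1.9x4 ≥ 154.7   (carbon)
  191x1 + 1x2 + 578x3 + 1x4 ≥ 483   (chromium)
  x4 ≤ 4.9
  x1 ≤ 5
  x1, x2, x3, x4 ≥ 0.
The optimal basis is {ferromanganese, ferrochrome}; stainless scrap, scrap grade A drop out. There the carbon and chromium constraints are tight.
So ferromanganese = 1.203 kg, ferrochrome = 0.8336 kg.
Cost = 2.31·1.203 + 2.96·0.8336 = 5.2464.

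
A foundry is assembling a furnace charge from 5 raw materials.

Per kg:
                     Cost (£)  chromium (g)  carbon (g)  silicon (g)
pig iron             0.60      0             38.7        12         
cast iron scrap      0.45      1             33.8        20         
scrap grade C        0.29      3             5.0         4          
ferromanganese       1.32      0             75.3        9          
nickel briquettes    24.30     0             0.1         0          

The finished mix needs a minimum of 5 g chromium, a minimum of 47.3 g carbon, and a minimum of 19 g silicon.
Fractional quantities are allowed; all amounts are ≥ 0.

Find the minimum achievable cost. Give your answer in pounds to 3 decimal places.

Set it up as a linear program. Let x1 = kg of pig iron, x2 = kg of cast iron scrap, x3 = kg of scrap grade C, x4 = kg of ferromanganese, x5 = kg of nickel briquettes.
Minimize 0.6x1 + 0.45x2 + 0.29x3 + 1.32x4 + 24.3x5 s.t.:
  1x2 + 3x3 ≥ 5   (chromium)
  38.7x1 + 33.8x2 + 5x3 + 75.3x4 + 0.1x5 ≥ 47.3   (carbon)
  12x1 + 20x2 + 4x3 + 9x4 ≥ 19   (silicon)
  x1, x2, x3, x4, x5 ≥ 0.
The optimal basis is {cast iron scrap, scrap grade C}; pig iron, ferromanganese, nickel briquettes drop out. There the chromium and carbon constraints are tight.
Optimal quantities: cast iron scrap = 1.213 kg, scrap grade C = 1.262 kg.
Total cost: 0.45·1.213 + 0.29·1.262 = 0.91183.

£0.912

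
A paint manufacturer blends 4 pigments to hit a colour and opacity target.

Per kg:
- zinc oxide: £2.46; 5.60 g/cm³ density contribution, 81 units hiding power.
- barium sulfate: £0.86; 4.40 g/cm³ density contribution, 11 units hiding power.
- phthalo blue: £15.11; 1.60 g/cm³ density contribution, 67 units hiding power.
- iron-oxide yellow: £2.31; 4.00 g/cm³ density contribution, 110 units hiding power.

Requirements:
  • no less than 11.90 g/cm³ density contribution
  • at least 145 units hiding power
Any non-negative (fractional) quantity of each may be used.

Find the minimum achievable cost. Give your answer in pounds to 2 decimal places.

£4.09

Let x1 = kg of zinc oxide, x2 = kg of barium sulfate, x3 = kg of phthalo blue, x4 = kg of iron-oxide yellow.
Minimize 2.46x1 + 0.86x2 + 15.11x3 + 2.31x4 s.t.:
  5.6x1 + 4.4x2 + 1.6x3 + 4x4 ≥ 11.9   (density contribution)
  81x1 + 11x2 + 67x3 + 110x4 ≥ 145   (hiding power)
  x1, x2, x3, x4 ≥ 0.
At the optimum only barium sulfate, iron-oxide yellow are positive (zinc oxide, phthalo blue = 0). The density contribution and hiding power requirements are met with equality.
Optimal quantities: barium sulfate = 1.657 kg, iron-oxide yellow = 1.153 kg.
Hence cost = 0.86·1.657 + 2.31·1.153 = £4.0885.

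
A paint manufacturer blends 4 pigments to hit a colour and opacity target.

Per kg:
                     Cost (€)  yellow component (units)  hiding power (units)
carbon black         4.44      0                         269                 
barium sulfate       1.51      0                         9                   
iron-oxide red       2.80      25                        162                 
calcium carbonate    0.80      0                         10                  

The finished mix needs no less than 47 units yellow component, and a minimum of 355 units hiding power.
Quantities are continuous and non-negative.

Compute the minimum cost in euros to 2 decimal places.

This is a linear program. Let x1 = kg of carbon black, x2 = kg of barium sulfate, x3 = kg of iron-oxide red, x4 = kg of calcium carbonate.
Minimize 4.44x1 + 1.51x2 + 2.8x3 + 0.8x4 subject to:
  25x3 ≥ 47   (yellow component)
  269x1 + 9x2 + 162x3 + 10x4 ≥ 355   (hiding power)
  x1, x2, x3, x4 ≥ 0.
The minimum-cost mix takes nothing from barium sulfate, calcium carbonate — only carbon black, iron-oxide red. There the yellow component and hiding power constraints are tight.
Optimal quantities: carbon black = 0.1875 kg, iron-oxide red = 1.88 kg.
Total cost: 4.44·0.1875 + 2.8·1.88 = 6.0965.

€6.10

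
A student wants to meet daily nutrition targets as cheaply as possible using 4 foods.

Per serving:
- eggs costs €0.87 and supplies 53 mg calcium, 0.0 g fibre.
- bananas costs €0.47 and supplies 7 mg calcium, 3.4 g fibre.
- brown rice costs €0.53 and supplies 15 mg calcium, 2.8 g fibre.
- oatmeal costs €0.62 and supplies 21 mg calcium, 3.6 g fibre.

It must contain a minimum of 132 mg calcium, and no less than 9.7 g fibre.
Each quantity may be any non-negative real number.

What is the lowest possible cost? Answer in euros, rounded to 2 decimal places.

Let x1 = servings of eggs, x2 = servings of bananas, x3 = servings of brown rice, x4 = servings of oatmeal.
Minimize 0.87x1 + 0.47x2 + 0.53x3 + 0.62x4 with:
  53x1 + 7x2 + 15x3 + 21x4 ≥ 132   (calcium)
  3.4x2 + 2.8x3 + 3.6x4 ≥ 9.7   (fibre)
  x1, x2, x3, x4 ≥ 0.
The cheapest feasible vertex uses only eggs, oatmeal; bananas, brown rice are not used. There the calcium and fibre constraints are tight.
So eggs = 1.423 servings, oatmeal = 2.694 servings.
Cost = 0.87·1.423 + 0.62·2.694 = 2.9083.

€2.91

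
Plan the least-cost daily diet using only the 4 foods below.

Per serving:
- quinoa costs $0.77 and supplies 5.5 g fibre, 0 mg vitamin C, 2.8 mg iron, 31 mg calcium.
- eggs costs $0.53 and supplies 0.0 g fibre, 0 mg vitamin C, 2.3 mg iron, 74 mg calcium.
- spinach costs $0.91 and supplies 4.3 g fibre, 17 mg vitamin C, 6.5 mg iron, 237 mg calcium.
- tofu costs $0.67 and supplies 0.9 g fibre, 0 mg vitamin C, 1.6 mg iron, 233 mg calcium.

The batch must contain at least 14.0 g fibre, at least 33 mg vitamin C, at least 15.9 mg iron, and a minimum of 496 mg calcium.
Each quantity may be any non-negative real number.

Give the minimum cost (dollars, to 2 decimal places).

$2.59

Let x1 = servings of quinoa, x2 = servings of eggs, x3 = servings of spinach, x4 = servings of tofu.
Minimize 0.77x1 + 0.53x2 + 0.91x3 + 0.67x4 with:
  5.5x1 + 4.3x3 + 0.9x4 ≥ 14   (fibre)
  17x3 ≥ 33   (vitamin C)
  2.8x1 + 2.3x2 + 6.5x3 + 1.6x4 ≥ 15.9   (iron)
  31x1 + 74x2 + 237x3 + 233x4 ≥ 496   (calcium)
  x1, x2, x3, x4 ≥ 0.
The cheapest feasible vertex uses only quinoa, spinach; eggs, tofu are not used. There the fibre and iron constraints are tight.
Optimal quantities: quinoa = 0.9544 servings, spinach = 2.035 servings.
Cost = 0.77·0.9544 + 0.91·2.035 = 2.5867.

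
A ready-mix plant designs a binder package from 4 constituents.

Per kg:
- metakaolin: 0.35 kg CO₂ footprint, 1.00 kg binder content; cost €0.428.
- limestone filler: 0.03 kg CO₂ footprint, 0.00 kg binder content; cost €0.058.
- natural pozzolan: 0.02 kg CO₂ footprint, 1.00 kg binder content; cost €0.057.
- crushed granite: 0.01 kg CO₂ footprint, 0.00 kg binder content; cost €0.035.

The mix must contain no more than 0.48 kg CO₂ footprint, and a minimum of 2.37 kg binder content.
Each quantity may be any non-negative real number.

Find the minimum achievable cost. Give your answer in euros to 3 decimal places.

€0.135

Let x1 = kg of metakaolin, x2 = kg of limestone filler, x3 = kg of natural pozzolan, x4 = kg of crushed granite.
Minimise 0.428x1 + 0.058x2 + 0.057x3 + 0.035x4 subject to:
  0.35x1 + 0.03x2 + 0.02x3 + 0.01x4 ≤ 0.48   (CO₂ footprint)
  1x1 + 1x3 ≥ 2.37   (binder content)
  x1, x2, x3, x4 ≥ 0.
The cheapest feasible vertex uses only natural pozzolan; metakaolin, limestone filler, crushed granite are not used. Binding constraint: binder content.
Solving gives x3 = 2.37.
Cost = 0.057·2.37 = 0.13509.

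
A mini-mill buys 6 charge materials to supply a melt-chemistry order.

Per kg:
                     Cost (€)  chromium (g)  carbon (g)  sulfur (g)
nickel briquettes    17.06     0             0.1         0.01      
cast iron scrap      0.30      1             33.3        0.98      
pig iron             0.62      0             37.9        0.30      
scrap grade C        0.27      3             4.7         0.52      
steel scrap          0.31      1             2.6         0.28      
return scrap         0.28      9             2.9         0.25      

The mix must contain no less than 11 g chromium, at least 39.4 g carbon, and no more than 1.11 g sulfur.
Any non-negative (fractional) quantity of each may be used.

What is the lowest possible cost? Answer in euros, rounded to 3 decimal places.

€0.725

Let x1 = kg of nickel briquettes, x2 = kg of cast iron scrap, x3 = kg of pig iron, x4 = kg of scrap grade C, x5 = kg of steel scrap, x6 = kg of return scrap.
Minimize 17.06x1 + 0.3x2 + 0.62x3 + 0.27x4 + 0.31x5 + 0.28x6 s.t.:
  1x2 + 3x4 + 1x5 + 9x6 ≥ 11   (chromium)
  0.1x1 + 33.3x2 + 37.9x3 + 4.7x4 + 2.6x5 + 2.9x6 ≥ 39.4   (carbon)
  0.01x1 + 0.98x2 + 0.3x3 + 0.52x4 + 0.28x5 + 0.25x6 ≤ 1.11   (sulfur)
  x1, x2, x3, x4, x5, x6 ≥ 0.
At the optimum only cast iron scrap, pig iron, return scrap are positive (nickel briquettes, scrap grade C, steel scrap = 0). There the chromium, carbon, sulfur constraints are tight.
That vertex is x2 = 0.7532, x3 = 0.2906, x6 = 1.139.
Hence cost = 0.3·0.7532 + 0.62·0.2906 + 0.28·1.139 = €0.72505.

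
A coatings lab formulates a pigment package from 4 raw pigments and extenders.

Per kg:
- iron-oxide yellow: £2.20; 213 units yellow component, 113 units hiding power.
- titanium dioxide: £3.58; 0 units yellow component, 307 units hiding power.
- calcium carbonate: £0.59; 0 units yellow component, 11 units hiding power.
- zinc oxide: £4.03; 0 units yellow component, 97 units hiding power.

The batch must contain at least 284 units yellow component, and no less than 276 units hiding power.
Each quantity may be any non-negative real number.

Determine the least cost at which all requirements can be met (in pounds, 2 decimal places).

£4.39

This is a linear program. Let x1 = kg of iron-oxide yellow, x2 = kg of titanium dioxide, x3 = kg of calcium carbonate, x4 = kg of zinc oxide.
min 2.2x1 + 3.58x2 + 0.59x3 + 4.03x4 s.t.:
  213x1 ≥ 284   (yellow component)
  113x1 + 307x2 + 11x3 + 97x4 ≥ 276   (hiding power)
  x1, x2, x3, x4 ≥ 0.
The optimal basis is {iron-oxide yellow, titanium dioxide}; calcium carbonate, zinc oxide drop out. Binding constraints: yellow component and hiding power.
That vertex is x1 = 1.333, x2 = 0.4083.
Total cost: 2.2·1.333 + 3.58·0.4083 = 4.3943.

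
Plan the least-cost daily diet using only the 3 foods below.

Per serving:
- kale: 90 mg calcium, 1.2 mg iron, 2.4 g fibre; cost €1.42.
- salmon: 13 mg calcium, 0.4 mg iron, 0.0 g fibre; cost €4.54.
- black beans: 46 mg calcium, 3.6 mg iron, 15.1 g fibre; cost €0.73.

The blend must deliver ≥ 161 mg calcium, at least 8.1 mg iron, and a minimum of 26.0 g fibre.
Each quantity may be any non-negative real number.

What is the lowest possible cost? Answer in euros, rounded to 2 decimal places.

€2.55

Treat it as an LP. Let x1 = servings of kale, x2 = servings of salmon, x3 = servings of black beans.
min 1.42x1 + 4.54x2 + 0.73x3 with:
  90x1 + 13x2 + 46x3 ≥ 161   (calcium)
  1.2x1 + 0.4x2 + 3.6x3 ≥ 8.1   (iron)
  2.4x1 + 15.1x3 ≥ 26   (fibre)
  x1, x2, x3 ≥ 0.
At the optimum only kale, black beans are positive (salmon = 0). Binding constraints: calcium and iron.
Solving gives x1 = 0.7701, x3 = 1.993.
Hence cost = 1.42·0.7701 + 0.73·1.993 = €2.5484.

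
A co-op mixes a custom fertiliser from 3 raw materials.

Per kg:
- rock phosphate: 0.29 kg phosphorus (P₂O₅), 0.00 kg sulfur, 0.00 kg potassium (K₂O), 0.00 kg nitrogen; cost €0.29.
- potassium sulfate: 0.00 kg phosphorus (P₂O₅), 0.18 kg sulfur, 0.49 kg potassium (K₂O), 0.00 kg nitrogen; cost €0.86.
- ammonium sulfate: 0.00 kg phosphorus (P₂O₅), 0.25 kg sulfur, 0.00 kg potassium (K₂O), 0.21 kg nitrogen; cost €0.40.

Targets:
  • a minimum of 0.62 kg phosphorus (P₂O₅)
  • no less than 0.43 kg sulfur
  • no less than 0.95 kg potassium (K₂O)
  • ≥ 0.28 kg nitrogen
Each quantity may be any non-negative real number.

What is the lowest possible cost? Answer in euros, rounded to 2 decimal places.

€2.82

This is a linear program. Let x1 = kg of rock phosphate, x2 = kg of potassium sulfate, x3 = kg of ammonium sulfate.
min 0.29x1 + 0.86x2 + 0.4x3 with:
  0.29x1 ≥ 0.62   (phosphorus (P₂O₅))
  0.18x2 + 0.25x3 ≥ 0.43   (sulfur)
  0.49x2 ≥ 0.95   (potassium (K₂O))
  0.21x3 ≥ 0.28   (nitrogen)
  x1, x2, x3 ≥ 0.
The optimal mix uses every input. Binding constraints: phosphorus (P₂O₅), potassium (K₂O), nitrogen.
That vertex is x1 = 2.138, x2 = 1.939, x3 = 1.333.
Hence cost = 0.29·2.138 + 0.86·1.939 + 0.4·1.333 = €2.8208.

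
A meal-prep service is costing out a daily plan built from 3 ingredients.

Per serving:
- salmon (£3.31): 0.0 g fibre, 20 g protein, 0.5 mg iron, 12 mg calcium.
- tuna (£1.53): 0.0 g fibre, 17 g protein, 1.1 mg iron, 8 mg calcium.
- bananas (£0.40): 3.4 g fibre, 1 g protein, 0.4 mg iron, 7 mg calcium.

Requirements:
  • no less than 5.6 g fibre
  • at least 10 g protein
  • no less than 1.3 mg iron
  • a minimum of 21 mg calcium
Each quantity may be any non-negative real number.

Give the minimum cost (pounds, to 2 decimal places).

Set it up as a linear program. Let x1 = servings of salmon, x2 = servings of tuna, x3 = servings of bananas.
Minimize 3.31x1 + 1.53x2 + 0.4x3 s.t.:
  3.4x3 ≥ 5.6   (fibre)
  20x1 + 17x2 + 1x3 ≥ 10   (protein)
  0.5x1 + 1.1x2 + 0.4x3 ≥ 1.3   (iron)
  12x1 + 8x2 + 7x3 ≥ 21   (calcium)
  x1, x2, x3 ≥ 0.
The cheapest feasible vertex uses only tuna, bananas; salmon is not used. The protein and calcium requirements are met with equality.
So tuna = 0.4414 servings, bananas = 2.495 servings.
Objective = 1.53·0.4414 + 0.4·2.495 = 1.6733.

£1.67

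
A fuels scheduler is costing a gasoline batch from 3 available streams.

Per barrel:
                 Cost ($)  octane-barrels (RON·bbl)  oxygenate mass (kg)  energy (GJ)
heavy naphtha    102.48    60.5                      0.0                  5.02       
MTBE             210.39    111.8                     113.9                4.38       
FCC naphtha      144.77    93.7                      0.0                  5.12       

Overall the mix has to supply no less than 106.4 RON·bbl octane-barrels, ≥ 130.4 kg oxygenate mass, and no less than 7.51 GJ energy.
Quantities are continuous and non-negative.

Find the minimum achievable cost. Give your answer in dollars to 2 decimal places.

$291.81

Treat it as an LP. Let x1 = barrels of heavy naphtha, x2 = barrels of MTBE, x3 = barrels of FCC naphtha.
min 102.48x1 + 210.39x2 + 144.77x3 subject to:
  60.5x1 + 111.8x2 + 93.7x3 ≥ 106.4   (octane-barrels)
  113.9x2 ≥ 130.4   (oxygenate mass)
  5.02x1 + 4.38x2 + 5.12x3 ≥ 7.51   (energy)
  x1, x2, x3 ≥ 0.
The cheapest feasible vertex uses only heavy naphtha, MTBE; FCC naphtha is not used. There the oxygenate mass and energy constraints are tight.
Solving gives x1 = 0.497111, x2 = 1.14486.
Total cost: 102.48·0.497111 + 210.39·1.14486 = 291.8110.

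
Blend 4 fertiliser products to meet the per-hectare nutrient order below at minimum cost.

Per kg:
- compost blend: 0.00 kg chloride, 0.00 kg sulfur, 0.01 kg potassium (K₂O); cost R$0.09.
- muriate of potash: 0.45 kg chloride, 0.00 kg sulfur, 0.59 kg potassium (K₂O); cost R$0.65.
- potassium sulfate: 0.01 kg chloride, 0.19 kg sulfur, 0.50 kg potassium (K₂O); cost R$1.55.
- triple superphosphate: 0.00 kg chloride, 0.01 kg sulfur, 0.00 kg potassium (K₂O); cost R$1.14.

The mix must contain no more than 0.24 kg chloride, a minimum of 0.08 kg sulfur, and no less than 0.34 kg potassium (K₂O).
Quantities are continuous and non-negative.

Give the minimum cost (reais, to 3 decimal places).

R$0.795

Set it up as a linear program. Let x1 = kg of compost blend, x2 = kg of muriate of potash, x3 = kg of potassium sulfate, x4 = kg of triple superphosphate.
min 0.09x1 + 0.65x2 + 1.55x3 + 1.14x4 s.t.:
  0.45x2 + 0.01x3 ≤ 0.24   (chloride)
  0.19x3 + 0.01x4 ≥ 0.08   (sulfur)
  0.01x1 + 0.59x2 + 0.5x3 ≥ 0.34   (potassium (K₂O))
  x1, x2, x3, x4 ≥ 0.
The minimum-cost mix takes nothing from compost blend, triple superphosphate — only muriate of potash, potassium sulfate. The sulfur and potassium (K₂O) requirements are met with equality.
Optimal quantities: muriate of potash = 0.2194 kg, potassium sulfate = 0.4211 kg.
Total cost: 0.65·0.2194 + 1.55·0.4211 = 0.79532.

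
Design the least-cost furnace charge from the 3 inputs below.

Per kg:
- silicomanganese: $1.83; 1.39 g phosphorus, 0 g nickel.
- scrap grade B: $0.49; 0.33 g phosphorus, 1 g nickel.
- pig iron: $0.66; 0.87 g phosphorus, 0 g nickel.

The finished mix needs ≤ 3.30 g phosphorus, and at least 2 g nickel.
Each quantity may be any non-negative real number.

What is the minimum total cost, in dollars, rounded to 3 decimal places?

Set it up as a linear program. Let x1 = kg of silicomanganese, x2 = kg of scrap grade B, x3 = kg of pig iron.
Minimize 1.83x1 + 0.49x2 + 0.66x3 s.t.:
  1.39x1 + 0.33x2 + 0.87x3 ≤ 3.3   (phosphorus)
  1x2 ≥ 2   (nickel)
  x1, x2, x3 ≥ 0.
At the optimum only scrap grade B is positive (silicomanganese, pig iron = 0). There the nickel constraint is tight.
Optimal quantities: scrap grade B = 2 kg.
Cost = 0.49·2 = 0.98000.

$0.980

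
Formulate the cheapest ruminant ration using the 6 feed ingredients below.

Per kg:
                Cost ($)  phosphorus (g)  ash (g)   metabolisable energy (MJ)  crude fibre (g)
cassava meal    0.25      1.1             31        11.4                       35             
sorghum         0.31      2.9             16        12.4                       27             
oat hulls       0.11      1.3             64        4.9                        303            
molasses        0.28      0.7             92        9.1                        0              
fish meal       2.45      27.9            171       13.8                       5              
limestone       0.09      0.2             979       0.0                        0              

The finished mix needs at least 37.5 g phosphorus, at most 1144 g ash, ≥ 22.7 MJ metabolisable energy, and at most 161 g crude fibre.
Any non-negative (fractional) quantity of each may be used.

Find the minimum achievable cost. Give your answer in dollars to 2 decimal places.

$3.30

Let x1 = kg of cassava meal, x2 = kg of sorghum, x3 = kg of oat hulls, x4 = kg of molasses, x5 = kg of fish meal, x6 = kg of limestone.
min 0.25x1 + 0.31x2 + 0.11x3 + 0.28x4 + 2.45x5 + 0.09x6 with:
  1.1x1 + 2.9x2 + 1.3x3 + 0.7x4 + 27.9x5 + 0.2x6 ≥ 37.5   (phosphorus)
  31x1 + 16x2 + 64x3 + 92x4 + 171x5 + 979x6 ≤ 1144   (ash)
  11.4x1 + 12.4x2 + 4.9x3 + 9.1x4 + 13.8x5 ≥ 22.7   (metabolisable energy)
  35x1 + 27x2 + 303x3 + 5x5 ≤ 161   (crude fibre)
  x1, x2, x3, x4, x5, x6 ≥ 0.
The optimal basis is {sorghum, oat hulls, fish meal}; cassava meal, molasses, limestone drop out. Binding constraints: phosphorus, metabolisable energy, crude fibre.
That vertex is x2 = 0.1871, x3 = 0.4932, x5 = 1.302.
Objective = 0.31·0.1871 + 0.11·0.4932 + 2.45·1.302 = 3.3022.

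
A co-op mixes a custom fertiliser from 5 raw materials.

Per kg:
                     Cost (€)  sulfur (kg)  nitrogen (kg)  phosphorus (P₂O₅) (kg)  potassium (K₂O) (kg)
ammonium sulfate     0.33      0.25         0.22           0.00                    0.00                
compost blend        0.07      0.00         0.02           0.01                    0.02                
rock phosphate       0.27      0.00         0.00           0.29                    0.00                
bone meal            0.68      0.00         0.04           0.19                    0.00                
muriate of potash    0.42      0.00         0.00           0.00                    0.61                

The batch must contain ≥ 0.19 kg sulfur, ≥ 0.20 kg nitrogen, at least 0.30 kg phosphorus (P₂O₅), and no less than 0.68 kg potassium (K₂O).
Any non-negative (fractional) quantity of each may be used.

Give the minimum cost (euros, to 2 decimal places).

€1.05

This is a linear program. Let x1 = kg of ammonium sulfate, x2 = kg of compost blend, x3 = kg of rock phosphate, x4 = kg of bone meal, x5 = kg of muriate of potash.
min 0.33x1 + 0.07x2 + 0.27x3 + 0.68x4 + 0.42x5 subject to:
  0.25x1 ≥ 0.19   (sulfur)
  0.22x1 + 0.02x2 + 0.04x4 ≥ 0.2   (nitrogen)
  0.01x2 + 0.29x3 + 0.19x4 ≥ 0.3   (phosphorus (P₂O₅))
  0.02x2 + 0.61x5 ≥ 0.68   (potassium (K₂O))
  x1, x2, x3, x4, x5 ≥ 0.
At the optimum only ammonium sulfate, rock phosphate, muriate of potash are positive (compost blend, bone meal = 0). Binding constraints: nitrogen, phosphorus (P₂O₅), potassium (K₂O).
That vertex is x1 = 0.9091, x3 = 1.034, x5 = 1.115.
Cost = 0.33·0.9091 + 0.27·1.034 + 0.42·1.115 = 1.0475.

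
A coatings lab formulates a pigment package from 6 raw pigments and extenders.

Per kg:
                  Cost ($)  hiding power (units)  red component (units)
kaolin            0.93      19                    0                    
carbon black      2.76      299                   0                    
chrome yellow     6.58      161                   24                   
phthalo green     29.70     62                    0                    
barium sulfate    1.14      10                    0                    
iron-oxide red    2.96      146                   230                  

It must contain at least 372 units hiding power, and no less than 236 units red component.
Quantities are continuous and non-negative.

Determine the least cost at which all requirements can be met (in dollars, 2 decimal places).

Set it up as a linear program. Let x1 = kg of kaolin, x2 = kg of carbon black, x3 = kg of chrome yellow, x4 = kg of phthalo green, x5 = kg of barium sulfate, x6 = kg of iron-oxide red.
min 0.93x1 + 2.76x2 + 6.58x3 + 29.7x4 + 1.14x5 + 2.96x6 s.t.:
  19x1 + 299x2 + 161x3 + 62x4 + 10x5 + 146x6 ≥ 372   (hiding power)
  24x3 + 230x6 ≥ 236   (red component)
  x1, x2, x3, x4, x5, x6 ≥ 0.
At the optimum only carbon black, iron-oxide red are positive (kaolin, chrome yellow, phthalo green, barium sulfate = 0). Binding constraints: hiding power and red component.
Optimal quantities: carbon black = 0.7431 kg, iron-oxide red = 1.026 kg.
Cost = 2.76·0.7431 + 2.96·1.026 = 5.0879.

$5.09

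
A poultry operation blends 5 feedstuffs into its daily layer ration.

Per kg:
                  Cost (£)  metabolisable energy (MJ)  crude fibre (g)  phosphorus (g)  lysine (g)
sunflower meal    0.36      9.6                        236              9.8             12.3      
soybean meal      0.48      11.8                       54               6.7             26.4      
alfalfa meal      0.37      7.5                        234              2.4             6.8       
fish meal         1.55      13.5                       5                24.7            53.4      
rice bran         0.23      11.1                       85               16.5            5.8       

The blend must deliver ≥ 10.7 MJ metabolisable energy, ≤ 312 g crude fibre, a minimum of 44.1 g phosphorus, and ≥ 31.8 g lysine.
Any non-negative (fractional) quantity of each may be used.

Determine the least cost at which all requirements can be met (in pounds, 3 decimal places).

Let x1 = kg of sunflower meal, x2 = kg of soybean meal, x3 = kg of alfalfa meal, x4 = kg of fish meal, x5 = kg of rice bran.
Minimise 0.36x1 + 0.48x2 + 0.37x3 + 1.55x4 + 0.23x5 s.t.:
  9.6x1 + 11.8x2 + 7.5x3 + 13.5x4 + 11.1x5 ≥ 10.7   (metabolisable energy)
  236x1 + 54x2 + 234x3 + 5x4 + 85x5 ≤ 312   (crude fibre)
  9.8x1 + 6.7x2 + 2.4x3 + 24.7x4 + 16.5x5 ≥ 44.1   (phosphorus)
  12.3x1 + 26.4x2 + 6.8x3 + 53.4x4 + 5.8x5 ≥ 31.8   (lysine)
  x1, x2, x3, x4, x5 ≥ 0.
At the optimum only soybean meal, rice bran are positive (sunflower meal, alfalfa meal, fish meal = 0). The phosphorus and lysine requirements are met with equality.
Optimal quantities: soybean meal = 0.6778 kg, rice bran = 2.397 kg.
Total cost: 0.48·0.6778 + 0.23·2.397 = 0.87665.

£0.877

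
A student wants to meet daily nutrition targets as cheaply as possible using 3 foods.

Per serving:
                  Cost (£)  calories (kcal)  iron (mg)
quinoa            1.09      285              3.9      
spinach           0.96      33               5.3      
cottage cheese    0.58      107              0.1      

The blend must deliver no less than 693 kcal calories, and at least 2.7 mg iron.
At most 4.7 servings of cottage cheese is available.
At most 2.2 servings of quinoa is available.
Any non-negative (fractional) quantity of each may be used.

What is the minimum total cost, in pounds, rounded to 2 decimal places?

Set it up as a linear program. Let x1 = servings of quinoa, x2 = servings of spinach, x3 = servings of cottage cheese.
Minimise 1.09x1 + 0.96x2 + 0.58x3 subject to:
  285x1 + 33x2 + 107x3 ≥ 693   (calories)
  3.9x1 + 5.3x2 + 0.1x3 ≥ 2.7   (iron)
  x3 ≤ 4.7
  x1 ≤ 2.2
  x1, x2, x3 ≥ 0.
The optimal basis is {quinoa, cottage cheese}; spinach drops out. There the calories and the quinoa cap constraints are tight.
Solving gives x1 = 2.2, x3 = 0.6168.
Hence cost = 1.09·2.2 + 0.58·0.6168 = £2.7557.

£2.76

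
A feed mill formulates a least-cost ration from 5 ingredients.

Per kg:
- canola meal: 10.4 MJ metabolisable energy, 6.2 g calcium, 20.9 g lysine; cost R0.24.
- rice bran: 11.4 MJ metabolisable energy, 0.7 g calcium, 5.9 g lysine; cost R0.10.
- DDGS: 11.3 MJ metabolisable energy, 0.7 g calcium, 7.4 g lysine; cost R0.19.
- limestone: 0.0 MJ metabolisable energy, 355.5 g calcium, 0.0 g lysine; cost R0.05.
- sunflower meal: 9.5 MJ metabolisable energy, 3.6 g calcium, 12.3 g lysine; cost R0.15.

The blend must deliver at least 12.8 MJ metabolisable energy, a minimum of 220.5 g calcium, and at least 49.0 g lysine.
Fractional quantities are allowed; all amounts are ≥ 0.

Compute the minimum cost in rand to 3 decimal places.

R0.592

Treat it as an LP. Let x1 = kg of canola meal, x2 = kg of rice bran, x3 = kg of DDGS, x4 = kg of limestone, x5 = kg of sunflower meal.
Minimise 0.24x1 + 0.1x2 + 0.19x3 + 0.05x4 + 0.15x5 s.t.:
  10.4x1 + 11.4x2 + 11.3x3 + 9.5x5 ≥ 12.8   (metabolisable energy)
  6.2x1 + 0.7x2 + 0.7x3 + 355.5x4 + 3.6x5 ≥ 220.5   (calcium)
  20.9x1 + 5.9x2 + 7.4x3 + 12.3x5 ≥ 49   (lysine)
  x1, x2, x3, x4, x5 ≥ 0.
The optimal basis is {canola meal, limestone}; rice bran, DDGS, sunflower meal drop out. The calcium and lysine requirements are met with equality.
Solving gives x1 = 2.344, x4 = 0.5794.
Hence cost = 0.24·2.344 + 0.05·0.5794 = R0.59153.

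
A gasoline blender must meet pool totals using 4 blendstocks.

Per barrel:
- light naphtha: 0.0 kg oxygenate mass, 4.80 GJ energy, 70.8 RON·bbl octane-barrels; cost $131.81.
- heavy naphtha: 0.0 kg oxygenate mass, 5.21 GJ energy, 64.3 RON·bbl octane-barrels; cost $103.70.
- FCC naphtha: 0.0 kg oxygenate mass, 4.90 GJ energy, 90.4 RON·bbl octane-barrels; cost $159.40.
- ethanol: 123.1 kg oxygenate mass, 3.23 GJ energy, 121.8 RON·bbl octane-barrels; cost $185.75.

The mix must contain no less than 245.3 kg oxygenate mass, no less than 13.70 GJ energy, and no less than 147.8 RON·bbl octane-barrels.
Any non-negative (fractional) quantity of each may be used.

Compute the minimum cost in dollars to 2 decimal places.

$514.72

This is a linear program. Let x1 = barrels of light naphtha, x2 = barrels of heavy naphtha, x3 = barrels of FCC naphtha, x4 = barrels of ethanol.
min 131.81x1 + 103.7x2 + 159.4x3 + 185.75x4 s.t.:
  123.1x4 ≥ 245.3   (oxygenate mass)
  4.8x1 + 5.21x2 + 4.9x3 + 3.23x4 ≥ 13.7   (energy)
  70.8x1 + 64.3x2 + 90.4x3 + 121.8x4 ≥ 147.8   (octane-barrels)
  x1, x2, x3, x4 ≥ 0.
The cheapest feasible vertex uses only heavy naphtha, ethanol; light naphtha, FCC naphtha are not used. Binding constraints: oxygenate mass and energy.
So heavy naphtha = 1.3942 barrels, ethanol = 1.9927 barrels.
Hence cost = 103.7·1.3942 + 185.75·1.9927 = $514.7226.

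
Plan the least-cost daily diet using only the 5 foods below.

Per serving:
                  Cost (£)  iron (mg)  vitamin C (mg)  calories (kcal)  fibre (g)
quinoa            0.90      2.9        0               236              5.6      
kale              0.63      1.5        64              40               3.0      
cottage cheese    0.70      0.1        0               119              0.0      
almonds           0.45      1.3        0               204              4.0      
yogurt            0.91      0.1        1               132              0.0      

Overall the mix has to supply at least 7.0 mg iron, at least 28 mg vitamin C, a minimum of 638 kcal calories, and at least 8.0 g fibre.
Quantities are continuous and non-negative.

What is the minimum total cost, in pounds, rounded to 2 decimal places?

£2.29

Treat it as an LP. Let x1 = servings of quinoa, x2 = servings of kale, x3 = servings of cottage cheese, x4 = servings of almonds, x5 = servings of yogurt.
Minimise 0.9x1 + 0.63x2 + 0.7x3 + 0.45x4 + 0.91x5 with:
  2.9x1 + 1.5x2 + 0.1x3 + 1.3x4 + 0.1x5 ≥ 7   (iron)
  64x2 + 1x5 ≥ 28   (vitamin C)
  236x1 + 40x2 + 119x3 + 204x4 + 132x5 ≥ 638   (calories)
  5.6x1 + 3x2 + 4x4 ≥ 8   (fibre)
  x1, x2, x3, x4, x5 ≥ 0.
The minimum-cost mix takes nothing from cottage cheese, yogurt — only quinoa, kale, almonds. There the iron, vitamin C, calories constraints are tight.
That vertex is x1 = 1.712, x2 = 0.4375, x4 = 1.062.
Total cost: 0.9·1.712 + 0.63·0.4375 + 0.45·1.062 = 2.2943.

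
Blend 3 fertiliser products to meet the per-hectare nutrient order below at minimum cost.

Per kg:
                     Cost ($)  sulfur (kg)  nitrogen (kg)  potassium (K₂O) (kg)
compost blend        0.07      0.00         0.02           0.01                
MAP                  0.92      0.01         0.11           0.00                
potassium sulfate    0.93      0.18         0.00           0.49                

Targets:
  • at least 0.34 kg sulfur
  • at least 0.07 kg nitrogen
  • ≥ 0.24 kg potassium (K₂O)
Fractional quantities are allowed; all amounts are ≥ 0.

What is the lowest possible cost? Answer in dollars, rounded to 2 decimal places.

$2.00

Let x1 = kg of compost blend, x2 = kg of MAP, x3 = kg of potassium sulfate.
min 0.07x1 + 0.92x2 + 0.93x3 subject to:
  0.01x2 + 0.18x3 ≥ 0.34   (sulfur)
  0.02x1 + 0.11x2 ≥ 0.07   (nitrogen)
  0.01x1 + 0.49x3 ≥ 0.24   (potassium (K₂O))
  x1, x2, x3 ≥ 0.
The optimal basis is {compost blend, potassium sulfate}; MAP drops out. The sulfur and nitrogen requirements are met with equality.
So compost blend = 3.5 kg, potassium sulfate = 1.889 kg.
Objective = 0.07·3.5 + 0.93·1.889 = 2.0018.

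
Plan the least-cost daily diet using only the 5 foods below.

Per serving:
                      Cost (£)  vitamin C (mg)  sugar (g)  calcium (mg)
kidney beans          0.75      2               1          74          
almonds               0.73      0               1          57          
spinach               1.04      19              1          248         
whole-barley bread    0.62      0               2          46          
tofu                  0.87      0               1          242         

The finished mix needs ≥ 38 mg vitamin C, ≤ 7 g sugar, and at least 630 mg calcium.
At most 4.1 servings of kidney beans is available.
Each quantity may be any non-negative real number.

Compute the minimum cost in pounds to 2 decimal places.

Let x1 = servings of kidney beans, x2 = servings of almonds, x3 = servings of spinach, x4 = servings of whole-barley bread, x5 = servings of tofu.
Minimise 0.75x1 + 0.73x2 + 1.04x3 + 0.62x4 + 0.87x5 subject to:
  2x1 + 19x3 ≥ 38   (vitamin C)
  1x1 + 1x2 + 1x3 + 2x4 + 1x5 ≤ 7   (sugar)
  74x1 + 57x2 + 248x3 + 46x4 + 242x5 ≥ 630   (calcium)
  x1 ≤ 4.1
  x1, x2, x3, x4, x5 ≥ 0.
At the optimum only spinach, tofu are positive (kidney beans, almonds, whole-barley bread = 0). There the vitamin C and calcium constraints are tight.
So spinach = 2 servings, tofu = 0.5537 servings.
Cost = 1.04·2 + 0.87·0.5537 = 2.5617.

£2.56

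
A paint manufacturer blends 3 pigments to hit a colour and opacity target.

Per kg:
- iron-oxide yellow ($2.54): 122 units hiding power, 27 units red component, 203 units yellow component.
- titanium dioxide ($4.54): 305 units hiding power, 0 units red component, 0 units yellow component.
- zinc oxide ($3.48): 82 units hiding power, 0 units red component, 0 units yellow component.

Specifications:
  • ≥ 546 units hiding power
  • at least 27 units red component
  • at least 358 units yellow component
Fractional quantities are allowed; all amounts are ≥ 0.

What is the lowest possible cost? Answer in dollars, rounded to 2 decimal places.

$9.40

Let x1 = kg of iron-oxide yellow, x2 = kg of titanium dioxide, x3 = kg of zinc oxide.
Minimise 2.54x1 + 4.54x2 + 3.48x3 with:
  122x1 + 305x2 + 82x3 ≥ 546   (hiding power)
  27x1 ≥ 27   (red component)
  203x1 ≥ 358   (yellow component)
  x1, x2, x3 ≥ 0.
The cheapest feasible vertex uses only iron-oxide yellow, titanium dioxide; zinc oxide is not used. The hiding power and yellow component requirements are met with equality.
That vertex is x1 = 1.7635, x2 = 1.0847.
Hence cost = 2.54·1.7635 + 4.54·1.0847 = $9.4038.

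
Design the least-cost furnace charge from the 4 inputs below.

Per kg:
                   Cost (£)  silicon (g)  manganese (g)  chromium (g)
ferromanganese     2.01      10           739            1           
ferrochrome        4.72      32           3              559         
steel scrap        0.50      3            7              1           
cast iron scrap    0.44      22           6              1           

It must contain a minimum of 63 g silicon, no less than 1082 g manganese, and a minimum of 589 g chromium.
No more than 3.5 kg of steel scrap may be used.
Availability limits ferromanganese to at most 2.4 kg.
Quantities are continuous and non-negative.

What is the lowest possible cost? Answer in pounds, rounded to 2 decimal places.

£8.18

This is a linear program. Let x1 = kg of ferromanganese, x2 = kg of ferrochrome, x3 = kg of steel scrap, x4 = kg of cast iron scrap.
Minimise 2.01x1 + 4.72x2 + 0.5x3 + 0.44x4 s.t.:
  10x1 + 32x2 + 3x3 + 22x4 ≥ 63   (silicon)
  739x1 + 3x2 + 7x3 + 6x4 ≥ 1082   (manganese)
  1x1 + 559x2 + 1x3 + 1x4 ≥ 589   (chromium)
  x3 ≤ 3.5
  x1 ≤ 2.4
  x1, x2, x3, x4 ≥ 0.
The optimal basis is {ferromanganese, ferrochrome, cast iron scrap}; steel scrap drops out. The silicon, manganese, chromium requirements are met with equality.
Optimal quantities: ferromanganese = 1.454 kg, ferrochrome = 1.05 kg, cast iron scrap = 0.6755 kg.
Cost = 2.01·1.454 + 4.72·1.05 + 0.44·0.6755 = 8.1758.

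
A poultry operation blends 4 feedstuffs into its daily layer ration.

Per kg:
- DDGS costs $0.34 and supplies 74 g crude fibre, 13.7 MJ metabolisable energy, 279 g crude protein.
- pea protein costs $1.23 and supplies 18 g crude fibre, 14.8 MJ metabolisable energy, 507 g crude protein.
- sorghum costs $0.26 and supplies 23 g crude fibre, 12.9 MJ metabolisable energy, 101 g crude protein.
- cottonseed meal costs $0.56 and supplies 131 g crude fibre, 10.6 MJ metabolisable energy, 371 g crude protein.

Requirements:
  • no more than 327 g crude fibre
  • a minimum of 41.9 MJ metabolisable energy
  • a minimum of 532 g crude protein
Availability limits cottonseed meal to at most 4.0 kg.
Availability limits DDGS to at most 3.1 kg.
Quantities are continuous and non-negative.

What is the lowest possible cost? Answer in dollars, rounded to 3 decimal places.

$0.920

Set it up as a linear program. Let x1 = kg of DDGS, x2 = kg of pea protein, x3 = kg of sorghum, x4 = kg of cottonseed meal.
Minimize 0.34x1 + 1.23x2 + 0.26x3 + 0.56x4 s.t.:
  74x1 + 18x2 + 23x3 + 131x4 ≤ 327   (crude fibre)
  13.7x1 + 14.8x2 + 12.9x3 + 10.6x4 ≥ 41.9   (metabolisable energy)
  279x1 + 507x2 + 101x3 + 371x4 ≥ 532   (crude protein)
  x4 ≤ 4
  x1 ≤ 3.1
  x1, x2, x3, x4 ≥ 0.
At the optimum only DDGS, sorghum are positive (pea protein, cottonseed meal = 0). The metabolisable energy and crude protein requirements are met with equality.
So DDGS = 1.1876 kg, sorghum = 1.9869 kg.
Objective = 0.34·1.1876 + 0.26·1.9869 = 0.92038.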